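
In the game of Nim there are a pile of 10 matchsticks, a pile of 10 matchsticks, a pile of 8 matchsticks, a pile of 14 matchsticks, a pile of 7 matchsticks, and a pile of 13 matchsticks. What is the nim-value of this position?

12

In binary:
  1010  (10)
  1010  (10)
  1000  (8)
  1110  (14)
  0111  (7)
  1101  (13)
  ----
  1100  (12)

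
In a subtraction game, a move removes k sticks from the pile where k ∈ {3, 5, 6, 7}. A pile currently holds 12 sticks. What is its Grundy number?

0

Compute g(0), g(1), … for moves {3, 5, 6, 7}:
k:     0  1  2  3  4  5  6  7  8  9 10 11 12
g(k):  0  0  0  1  1  1  2  2  2  3  0  0  0
So g(12) = 0.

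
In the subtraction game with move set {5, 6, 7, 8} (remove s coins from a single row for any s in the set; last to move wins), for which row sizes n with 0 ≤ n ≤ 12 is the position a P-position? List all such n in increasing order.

Build the Grundy sequence with g(k) = mex{g(k−s) : s ∈ {5, 6, 7, 8}, s ≤ k}:
k:     0  1  2  3  4  5  6  7  8  9 10 11 12
g(k):  0  0  0  0  0  1  1  1  1  1  2  2  2
The P-positions (g = 0) in 0..12 are 0, 1, 2, 3, 4.

0, 1, 2, 3, 4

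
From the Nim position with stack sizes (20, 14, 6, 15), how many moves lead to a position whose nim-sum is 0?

1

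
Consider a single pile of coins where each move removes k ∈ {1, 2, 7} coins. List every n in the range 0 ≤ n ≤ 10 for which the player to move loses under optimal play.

0, 3, 6, 9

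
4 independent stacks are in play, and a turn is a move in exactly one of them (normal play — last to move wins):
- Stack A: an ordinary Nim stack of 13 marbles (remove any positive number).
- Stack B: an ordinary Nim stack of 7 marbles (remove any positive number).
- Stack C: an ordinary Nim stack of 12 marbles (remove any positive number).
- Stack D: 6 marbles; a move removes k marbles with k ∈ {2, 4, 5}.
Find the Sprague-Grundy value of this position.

5

Stack A is a plain Nim stack of size 13, so its Grundy value is 13.
Stack B is a plain Nim stack of size 7, so its Grundy value is 7.
Stack C is a plain Nim stack of size 12, so its Grundy value is 12.
For stack D, compute g(0), g(1), … with moves {2, 4, 5}:
k:     0  1  2  3  4  5  6
g(k):  0  0  1  1  2  2  3
So g(6) = 3.
By the Sprague-Grundy theorem, the Grundy value of a sum of independent games is the XOR of the component values.
Combined value = 13 XOR 7 XOR 12 XOR 3 = 5.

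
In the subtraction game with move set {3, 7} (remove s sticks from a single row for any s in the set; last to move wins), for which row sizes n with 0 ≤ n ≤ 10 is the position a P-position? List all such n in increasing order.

Build the Grundy sequence with g(k) = mex{g(k−s) : s ∈ {3, 7}, s ≤ k}:
g(0) = mex{} = 0
g(1) = mex{} = 0
g(2) = mex{} = 0
g(3) = mex{0} = 1
g(4) = mex{0} = 1
g(5) = mex{0} = 1
g(6) = mex{1} = 0
g(7) = mex{0,1} = 2
g(8) = mex{0,1} = 2
g(9) = mex{0} = 1
g(10) = mex{1,2} = 0
The P-positions (g = 0) in 0..10 are 0, 1, 2, 6, 10.

0, 1, 2, 6, 10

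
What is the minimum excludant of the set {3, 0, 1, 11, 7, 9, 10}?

2

The values 0, 1 are all present; 2 is the first non-negative integer missing from the set.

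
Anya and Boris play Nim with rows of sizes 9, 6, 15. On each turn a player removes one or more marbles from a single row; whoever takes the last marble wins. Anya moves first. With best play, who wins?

Compute the nim-sum pairwise:
9 ⊕ 6 = 15
15 ⊕ 15 = 0
The nim-sum is 0, so this is a P-position: the player to move is in a losing position under optimal play; Anya is about to move from it and so loses — Boris wins.

Boris wins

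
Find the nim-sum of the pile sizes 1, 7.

6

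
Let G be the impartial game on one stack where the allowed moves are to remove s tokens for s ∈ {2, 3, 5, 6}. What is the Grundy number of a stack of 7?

Compute g(0), g(1), … for moves {2, 3, 5, 6}:
g(0) = mex{} = 0
g(1) = mex{} = 0
g(2) = mex{0} = 1
g(3) = mex{0} = 1
g(4) = mex{0,1} = 2
g(5) = mex{0,1} = 2
g(6) = mex{0,1,2} = 3
g(7) = mex{0,1,2} = 3
So g(7) = 3.

3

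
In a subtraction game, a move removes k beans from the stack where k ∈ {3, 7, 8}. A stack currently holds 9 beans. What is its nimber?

1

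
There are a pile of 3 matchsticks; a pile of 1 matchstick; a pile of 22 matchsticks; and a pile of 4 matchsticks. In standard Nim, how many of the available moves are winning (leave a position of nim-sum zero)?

Nim-sum: 3 XOR 1 XOR 22 XOR 4 = 16.
The overall nim-sum is X = 16. A pile of size p has a winning move iff p XOR X < p (reduce it to p XOR X).
  3: 3 XOR 16 = 19 ≥ 3 — no move.
  1: 1 XOR 16 = 17 ≥ 1 — no move.
  22: 22 XOR 16 = 6 < 22 — winning move (to 6).
  4: 4 XOR 16 = 20 ≥ 4 — no move.
That gives 1 winning move.

1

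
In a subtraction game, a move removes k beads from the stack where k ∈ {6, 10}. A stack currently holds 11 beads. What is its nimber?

1

Build the Grundy sequence with g(k) = mex{g(k−s) : s ∈ {6, 10}, s ≤ k}:
k:     0  1  2  3  4  5  6  7  8  9 10 11
g(k):  0  0  0  0  0  0  1  1  1  1  1  1
So g(11) = 1.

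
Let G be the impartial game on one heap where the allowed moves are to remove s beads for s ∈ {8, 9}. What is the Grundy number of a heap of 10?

1

Compute g(0), g(1), … for moves {8, 9}:
k:     0  1  2  3  4  5  6  7  8  9 10
g(k):  0  0  0  0  0  0  0  0  1  1  1
So g(10) = 1.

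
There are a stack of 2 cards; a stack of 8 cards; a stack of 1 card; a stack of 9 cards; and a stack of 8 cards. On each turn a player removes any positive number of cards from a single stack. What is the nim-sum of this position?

In binary:
  0010  (2)
  1000  (8)
  0001  (1)
  1001  (9)
  1000  (8)
  ----
  1010  (10)

10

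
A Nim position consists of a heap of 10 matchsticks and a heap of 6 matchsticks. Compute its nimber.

Compute the nim-sum pairwise:
10 ⊕ 6 = 12

12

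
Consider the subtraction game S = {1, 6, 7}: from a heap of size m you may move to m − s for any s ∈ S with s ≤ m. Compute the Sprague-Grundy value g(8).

2

Grundy values for subtraction set {1, 6, 7}:
g(0) = mex{} = 0
g(1) = mex{0} = 1
g(2) = mex{1} = 0
g(3) = mex{0} = 1
g(4) = mex{1} = 0
g(5) = mex{0} = 1
g(6) = mex{0,1} = 2
g(7) = mex{0,1,2} = 3
g(8) = mex{0,1,3} = 2
So g(8) = 2.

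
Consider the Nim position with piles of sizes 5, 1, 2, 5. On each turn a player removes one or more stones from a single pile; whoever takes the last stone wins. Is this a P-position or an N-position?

N-position

Nim-sum: 5 ⊕ 1 ⊕ 2 ⊕ 5 = 3.
The nim-sum is 3 ≠ 0, so this is an N-position: the player to move can win.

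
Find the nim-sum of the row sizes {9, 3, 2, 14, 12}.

Bitwise XOR of the heap sizes:
  1001  (9)
  0011  (3)
  0010  (2)
  1110  (14)
  1100  (12)
  ----
  1010  (10)

10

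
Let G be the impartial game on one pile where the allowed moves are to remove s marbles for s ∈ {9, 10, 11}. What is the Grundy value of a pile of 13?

Compute g(0), g(1), … for moves {9, 10, 11}:
g(0) = mex{} = 0
g(1) = mex{} = 0
g(2) = mex{} = 0
g(3) = mex{} = 0
g(4) = mex{} = 0
g(5) = mex{} = 0
g(6) = mex{} = 0
g(7) = mex{} = 0
g(8) = mex{} = 0
g(9) = mex{0} = 1
g(10) = mex{0} = 1
g(11) = mex{0} = 1
g(12) = mex{0} = 1
g(13) = mex{0} = 1
So g(13) = 1.

1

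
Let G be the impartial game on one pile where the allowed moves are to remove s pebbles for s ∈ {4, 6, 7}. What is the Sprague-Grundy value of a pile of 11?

Build the Grundy sequence with g(k) = mex{g(k−s) : s ∈ {4, 6, 7}, s ≤ k}:
k:     0  1  2  3  4  5  6  7  8  9 10 11
g(k):  0  0  0  0  1  1  1  1  2  2  2  0
So g(11) = 0.

0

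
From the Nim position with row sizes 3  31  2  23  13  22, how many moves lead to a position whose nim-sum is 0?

In binary:
  00011  (3)
  11111  (31)
  00010  (2)
  10111  (23)
  01101  (13)
  10110  (22)
  -----
  10010  (18)
The overall nim-sum is X = 18. A row of size p has a winning move iff p XOR X < p (reduce it to p XOR X).
  3: 3 XOR 18 = 17 ≥ 3 — no move.
  31: 31 XOR 18 = 13 < 31 — winning move (to 13).
  2: 2 XOR 18 = 16 ≥ 2 — no move.
  23: 23 XOR 18 = 5 < 23 — winning move (to 5).
  13: 13 XOR 18 = 31 ≥ 13 — no move.
  22: 22 XOR 18 = 4 < 22 — winning move (to 4).
That gives 3 winning moves.

3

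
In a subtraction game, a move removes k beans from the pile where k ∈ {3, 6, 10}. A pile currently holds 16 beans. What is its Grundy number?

1

Compute g(0), g(1), … for moves {3, 6, 10}:
k:     0  1  2  3  4  5  6  7  8  9 10 11 12 13 14 15 16
g(k):  0  0  0  1  1  1  2  2  2  0  3  3  1  0  0  2  1
So g(16) = 1.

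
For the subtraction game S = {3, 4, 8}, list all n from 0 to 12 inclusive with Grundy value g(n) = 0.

Compute g(0), g(1), … for moves {3, 4, 8}:
g(0) = mex{} = 0
g(1) = mex{} = 0
g(2) = mex{} = 0
g(3) = mex{0} = 1
g(4) = mex{0} = 1
g(5) = mex{0} = 1
g(6) = mex{0,1} = 2
g(7) = mex{1} = 0
g(8) = mex{0,1} = 2
g(9) = mex{0,1,2} = 3
g(10) = mex{0,2} = 1
g(11) = mex{0,1,2} = 3
g(12) = mex{1,2,3} = 0
The P-positions (g = 0) in 0..12 are 0, 1, 2, 7, 12.

0, 1, 2, 7, 12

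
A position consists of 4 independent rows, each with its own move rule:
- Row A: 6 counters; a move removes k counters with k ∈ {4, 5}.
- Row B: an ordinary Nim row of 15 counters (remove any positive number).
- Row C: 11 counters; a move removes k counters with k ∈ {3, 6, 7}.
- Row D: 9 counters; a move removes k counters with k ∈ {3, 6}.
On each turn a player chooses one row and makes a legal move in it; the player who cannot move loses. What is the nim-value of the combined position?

14

For row A, compute g(0), g(1), … with moves {4, 5}:
k:     0  1  2  3  4  5  6
g(k):  0  0  0  0  1  1  1
So g(6) = 1.
Row B is a plain Nim row of size 15, so its Grundy value is 15.
Build the Grundy sequence for row C with g(k) = mex{g(k−s) : s ∈ {3, 6, 7}, s ≤ k}:
g(0) = mex{} = 0
g(1) = mex{} = 0
g(2) = mex{} = 0
g(3) = mex{0} = 1
g(4) = mex{0} = 1
g(5) = mex{0} = 1
g(6) = mex{0,1} = 2
g(7) = mex{0,1} = 2
g(8) = mex{0,1} = 2
g(9) = mex{0,1,2} = 3
g(10) = mex{1,2} = 0
g(11) = mex{1,2} = 0
So g(11) = 0.
Build the Grundy sequence for row D with g(k) = mex{g(k−s) : s ∈ {3, 6}, s ≤ k}:
g(0) = mex{} = 0
g(1) = mex{} = 0
g(2) = mex{} = 0
g(3) = mex{0} = 1
g(4) = mex{0} = 1
g(5) = mex{0} = 1
g(6) = mex{0,1} = 2
g(7) = mex{0,1} = 2
g(8) = mex{0,1} = 2
g(9) = mex{1,2} = 0
So g(9) = 0.
By the Sprague-Grundy theorem, the Grundy value of a sum of independent games is the XOR of the component values.
Combined value = 1 ⊕ 15 ⊕ 0 ⊕ 0 = 14.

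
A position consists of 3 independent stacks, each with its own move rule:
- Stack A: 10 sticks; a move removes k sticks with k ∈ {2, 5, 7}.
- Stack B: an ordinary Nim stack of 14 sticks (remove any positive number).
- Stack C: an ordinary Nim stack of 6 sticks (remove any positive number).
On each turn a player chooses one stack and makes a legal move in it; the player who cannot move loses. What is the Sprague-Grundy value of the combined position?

For stack A, compute g(0), g(1), … with moves {2, 5, 7}:
g(0) = mex{} = 0
g(1) = mex{} = 0
g(2) = mex{0} = 1
g(3) = mex{0} = 1
g(4) = mex{1} = 0
g(5) = mex{0,1} = 2
g(6) = mex{0} = 1
g(7) = mex{0,1,2} = 3
g(8) = mex{0,1} = 2
g(9) = mex{0,1,3} = 2
g(10) = mex{1,2} = 0
So g(10) = 0.
Stack B is a plain Nim stack of size 14, so its Grundy value is 14.
Stack C is a plain Nim stack of size 6, so its Grundy value is 6.
By the Sprague-Grundy theorem, the Grundy value of a sum of independent games is the XOR of the component values.
Combined value = 0 ⊕ 14 ⊕ 6 = 8.

8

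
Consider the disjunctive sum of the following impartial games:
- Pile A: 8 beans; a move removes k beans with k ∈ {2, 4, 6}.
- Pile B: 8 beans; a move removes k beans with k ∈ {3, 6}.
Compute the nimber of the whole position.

For pile A, compute g(0), g(1), … with moves {2, 4, 6}:
g(0) = mex{} = 0
g(1) = mex{} = 0
g(2) = mex{0} = 1
g(3) = mex{0} = 1
g(4) = mex{0,1} = 2
g(5) = mex{0,1} = 2
g(6) = mex{0,1,2} = 3
g(7) = mex{0,1,2} = 3
g(8) = mex{1,2,3} = 0
So g(8) = 0.
For pile B, compute g(0), g(1), … with moves {3, 6}:
k:     0  1  2  3  4  5  6  7  8
g(k):  0  0  0  1  1  1  2  2  2
So g(8) = 2.
By the Sprague-Grundy theorem, the Grundy value of a sum of independent games is the XOR of the component values.
Combined value = 0 XOR 2 = 2.

2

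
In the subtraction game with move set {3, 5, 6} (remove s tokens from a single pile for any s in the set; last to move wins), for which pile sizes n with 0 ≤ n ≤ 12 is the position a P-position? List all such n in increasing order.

0, 1, 2, 9, 10, 11

Grundy values for subtraction set {3, 5, 6}:
k:     0  1  2  3  4  5  6  7  8  9 10 11 12
g(k):  0  0  0  1  1  1  2  2  2  0  0  0  1
The P-positions (g = 0) in 0..12 are 0, 1, 2, 9, 10, 11.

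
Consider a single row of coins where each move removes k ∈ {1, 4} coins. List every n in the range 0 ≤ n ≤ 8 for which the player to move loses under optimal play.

Build the Grundy sequence with g(k) = mex{g(k−s) : s ∈ {1, 4}, s ≤ k}:
k:     0  1  2  3  4  5  6  7  8
g(k):  0  1  0  1  2  0  1  0  1
The P-positions (g = 0) in 0..8 are 0, 2, 5, 7.

0, 2, 5, 7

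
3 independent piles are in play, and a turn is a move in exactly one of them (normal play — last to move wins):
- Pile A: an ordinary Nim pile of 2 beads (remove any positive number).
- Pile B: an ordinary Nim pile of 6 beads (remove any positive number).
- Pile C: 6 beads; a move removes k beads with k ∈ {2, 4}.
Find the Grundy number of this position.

4

Pile A is a plain Nim pile of size 2, so its Grundy value is 2.
Pile B is a plain Nim pile of size 6, so its Grundy value is 6.
Build the Grundy sequence for pile C with g(k) = mex{g(k−s) : s ∈ {2, 4}, s ≤ k}:
g(0) = mex{} = 0
g(1) = mex{} = 0
g(2) = mex{0} = 1
g(3) = mex{0} = 1
g(4) = mex{0,1} = 2
g(5) = mex{0,1} = 2
g(6) = mex{1,2} = 0
So g(6) = 0.
The value of a disjunctive sum is the nim-sum of the parts.
Combined value = 2 XOR 6 XOR 0 = 4.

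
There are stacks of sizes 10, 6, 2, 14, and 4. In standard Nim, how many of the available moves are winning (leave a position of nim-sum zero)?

3

Compute the nim-sum pairwise:
10 XOR 6 = 12
12 XOR 2 = 14
14 XOR 14 = 0
0 XOR 4 = 4
The overall nim-sum is X = 4. A stack of size p has a winning move iff p XOR X < p (reduce it to p XOR X).
  10: 10 XOR 4 = 14 ≥ 10 — no move.
  6: 6 XOR 4 = 2 < 6 — winning move (to 2).
  2: 2 XOR 4 = 6 ≥ 2 — no move.
  14: 14 XOR 4 = 10 < 14 — winning move (to 10).
  4: 4 XOR 4 = 0 < 4 — winning move (to 0).
That gives 3 winning moves.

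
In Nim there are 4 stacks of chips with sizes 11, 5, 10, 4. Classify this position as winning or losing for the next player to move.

Losing position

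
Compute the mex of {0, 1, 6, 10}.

2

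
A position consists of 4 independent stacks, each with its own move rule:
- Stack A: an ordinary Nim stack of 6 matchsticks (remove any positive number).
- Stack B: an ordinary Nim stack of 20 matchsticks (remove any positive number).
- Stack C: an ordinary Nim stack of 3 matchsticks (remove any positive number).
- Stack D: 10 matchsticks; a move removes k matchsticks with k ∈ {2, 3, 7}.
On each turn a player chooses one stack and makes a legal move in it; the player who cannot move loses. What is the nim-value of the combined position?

Stack A is a plain Nim stack of size 6, so its Grundy value is 6.
Stack B is a plain Nim stack of size 20, so its Grundy value is 20.
Stack C is a plain Nim stack of size 3, so its Grundy value is 3.
Grundy values for stack D (subtraction set {2, 3, 7}):
g(0) = mex{} = 0
g(1) = mex{} = 0
g(2) = mex{0} = 1
g(3) = mex{0} = 1
g(4) = mex{0,1} = 2
g(5) = mex{1} = 0
g(6) = mex{1,2} = 0
g(7) = mex{0,2} = 1
g(8) = mex{0} = 1
g(9) = mex{0,1} = 2
g(10) = mex{1} = 0
So g(10) = 0.
The value of a disjunctive sum is the nim-sum of the parts.
Combined value = 6 XOR 20 XOR 3 XOR 0 = 17.

17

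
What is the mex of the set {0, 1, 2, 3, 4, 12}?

5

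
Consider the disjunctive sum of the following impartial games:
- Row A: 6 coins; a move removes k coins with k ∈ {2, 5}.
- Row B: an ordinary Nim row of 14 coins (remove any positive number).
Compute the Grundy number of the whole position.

15

For row A, compute g(0), g(1), … with moves {2, 5}:
k:     0  1  2  3  4  5  6
g(k):  0  0  1  1  0  2  1
So g(6) = 1.
Row B is a plain Nim row of size 14, so its Grundy value is 14.
The value of a disjunctive sum is the nim-sum of the parts.
Combined value = 1 XOR 14 = 15.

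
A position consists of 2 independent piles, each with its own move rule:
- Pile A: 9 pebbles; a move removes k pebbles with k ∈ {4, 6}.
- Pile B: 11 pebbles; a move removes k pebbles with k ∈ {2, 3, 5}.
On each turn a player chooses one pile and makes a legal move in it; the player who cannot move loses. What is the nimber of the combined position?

0

Build the Grundy sequence for pile A with g(k) = mex{g(k−s) : s ∈ {4, 6}, s ≤ k}:
g(0) = mex{} = 0
g(1) = mex{} = 0
g(2) = mex{} = 0
g(3) = mex{} = 0
g(4) = mex{0} = 1
g(5) = mex{0} = 1
g(6) = mex{0} = 1
g(7) = mex{0} = 1
g(8) = mex{0,1} = 2
g(9) = mex{0,1} = 2
So g(9) = 2.
Build the Grundy sequence for pile B with g(k) = mex{g(k−s) : s ∈ {2, 3, 5}, s ≤ k}:
g(0) = mex{} = 0
g(1) = mex{} = 0
g(2) = mex{0} = 1
g(3) = mex{0} = 1
g(4) = mex{0,1} = 2
g(5) = mex{0,1} = 2
g(6) = mex{0,1,2} = 3
g(7) = mex{1,2} = 0
g(8) = mex{1,2,3} = 0
g(9) = mex{0,2,3} = 1
g(10) = mex{0,2} = 1
g(11) = mex{0,1,3} = 2
So g(11) = 2.
The value of a disjunctive sum is the nim-sum of the parts.
Combined value = 2 ⊕ 2 = 0.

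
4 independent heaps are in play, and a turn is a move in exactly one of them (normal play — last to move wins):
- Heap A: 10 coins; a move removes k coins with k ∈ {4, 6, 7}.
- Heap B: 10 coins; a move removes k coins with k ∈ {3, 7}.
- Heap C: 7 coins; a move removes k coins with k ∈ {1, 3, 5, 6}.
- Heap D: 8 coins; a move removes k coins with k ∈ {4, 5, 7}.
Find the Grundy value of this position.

3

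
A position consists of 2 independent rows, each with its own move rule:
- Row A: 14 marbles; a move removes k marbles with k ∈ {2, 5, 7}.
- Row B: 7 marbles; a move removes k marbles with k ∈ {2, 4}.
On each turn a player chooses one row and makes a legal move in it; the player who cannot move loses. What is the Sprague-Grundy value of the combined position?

0

For row A, compute g(0), g(1), … with moves {2, 5, 7}:
k:     0  1  2  3  4  5  6  7  8  9 10 11 12 13 14
g(k):  0  0  1  1  0  2  1  3  2  2  0  3  1  0  0
So g(14) = 0.
For row B, compute g(0), g(1), … with moves {2, 4}:
g(0) = mex{} = 0
g(1) = mex{} = 0
g(2) = mex{0} = 1
g(3) = mex{0} = 1
g(4) = mex{0,1} = 2
g(5) = mex{0,1} = 2
g(6) = mex{1,2} = 0
g(7) = mex{1,2} = 0
So g(7) = 0.
The value of a disjunctive sum is the nim-sum of the parts.
Combined value = 0 XOR 0 = 0.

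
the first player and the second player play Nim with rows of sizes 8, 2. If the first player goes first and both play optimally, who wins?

the first player wins

Bitwise XOR of the heap sizes:
  1000  (8)
  0010  (2)
  ----
  1010  (10)
The nim-sum is 10 ≠ 0, so this is an N-position: the player to move can win; the first player has a winning move.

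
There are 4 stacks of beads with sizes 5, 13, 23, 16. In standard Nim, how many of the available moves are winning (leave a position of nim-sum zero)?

In binary:
  00101  (5)
  01101  (13)
  10111  (23)
  10000  (16)
  -----
  01111  (15)
The overall nim-sum is X = 15. A stack of size p has a winning move iff p XOR X < p (reduce it to p XOR X).
  5: 5 XOR 15 = 10 ≥ 5 — no move.
  13: 13 XOR 15 = 2 < 13 — winning move (to 2).
  23: 23 XOR 15 = 24 ≥ 23 — no move.
  16: 16 XOR 15 = 31 ≥ 16 — no move.
That gives 1 winning move.

1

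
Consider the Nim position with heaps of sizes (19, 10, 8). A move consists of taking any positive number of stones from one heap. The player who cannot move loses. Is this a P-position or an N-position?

N-position

Bitwise XOR of the heap sizes:
  10011  (19)
  01010  (10)
  01000  (8)
  -----
  10001  (17)
The nim-sum is 17 ≠ 0, so this is an N-position: the player to move can win.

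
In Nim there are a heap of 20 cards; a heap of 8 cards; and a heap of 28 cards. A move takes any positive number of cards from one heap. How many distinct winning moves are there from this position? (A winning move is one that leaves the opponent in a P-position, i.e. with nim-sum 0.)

Compute the nim-sum pairwise:
20 ^ 8 = 28
28 ^ 28 = 0
The nim-sum is already 0, so every move leaves a nonzero nim-sum — there are no winning moves.

0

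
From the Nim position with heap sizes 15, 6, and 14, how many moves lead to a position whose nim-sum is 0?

3

Bitwise XOR of the heap sizes:
  1111  (15)
  0110  (6)
  1110  (14)
  ----
  0111  (7)
The overall nim-sum is X = 7. A heap of size p has a winning move iff p XOR X < p (reduce it to p XOR X).
  15: 15 XOR 7 = 8 < 15 — winning move (to 8).
  6: 6 XOR 7 = 1 < 6 — winning move (to 1).
  14: 14 XOR 7 = 9 < 14 — winning move (to 9).
That gives 3 winning moves.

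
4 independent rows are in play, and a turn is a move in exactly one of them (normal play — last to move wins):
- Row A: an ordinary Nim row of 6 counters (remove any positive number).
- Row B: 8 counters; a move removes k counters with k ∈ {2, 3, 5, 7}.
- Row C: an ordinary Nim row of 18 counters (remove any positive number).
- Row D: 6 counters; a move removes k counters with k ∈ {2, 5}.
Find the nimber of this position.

17

Row A is a plain Nim row of size 6, so its Grundy value is 6.
For row B, compute g(0), g(1), … with moves {2, 3, 5, 7}:
k:     0  1  2  3  4  5  6  7  8
g(k):  0  0  1  1  2  2  3  3  4
So g(8) = 4.
Row C is a plain Nim row of size 18, so its Grundy value is 18.
Build the Grundy sequence for row D with g(k) = mex{g(k−s) : s ∈ {2, 5}, s ≤ k}:
k:     0  1  2  3  4  5  6
g(k):  0  0  1  1  0  2  1
So g(6) = 1.
By the Sprague-Grundy theorem, the Grundy value of a sum of independent games is the XOR of the component values.
Combined value = 6 ⊕ 4 ⊕ 18 ⊕ 1 = 17.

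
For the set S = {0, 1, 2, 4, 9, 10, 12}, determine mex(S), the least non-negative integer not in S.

3

The values 0, 1, 2 are all present; 3 is the first non-negative integer missing from the set.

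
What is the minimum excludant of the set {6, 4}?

0 is not in the set, so the mex is 0.

0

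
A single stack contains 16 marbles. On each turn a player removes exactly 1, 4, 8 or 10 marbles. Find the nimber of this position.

0

Build the Grundy sequence with g(k) = mex{g(k−s) : s ∈ {1, 4, 8, 10}, s ≤ k}:
k:     0  1  2  3  4  5  6  7  8  9 10 11 12 13 14 15 16
g(k):  0  1  0  1  2  0  1  0  1  2  3  2  3  4  0  1  0
So g(16) = 0.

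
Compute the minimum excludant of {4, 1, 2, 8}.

0

0 is not in the set, so the mex is 0.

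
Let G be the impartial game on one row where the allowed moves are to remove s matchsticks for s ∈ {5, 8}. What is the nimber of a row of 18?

1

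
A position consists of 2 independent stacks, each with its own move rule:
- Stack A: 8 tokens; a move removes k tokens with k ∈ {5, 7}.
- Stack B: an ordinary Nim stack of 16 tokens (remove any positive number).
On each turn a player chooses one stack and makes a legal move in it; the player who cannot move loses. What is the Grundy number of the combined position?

17

Build the Grundy sequence for stack A with g(k) = mex{g(k−s) : s ∈ {5, 7}, s ≤ k}:
k:     0  1  2  3  4  5  6  7  8
g(k):  0  0  0  0  0  1  1  1  1
So g(8) = 1.
Stack B is a plain Nim stack of size 16, so its Grundy value is 16.
By the Sprague-Grundy theorem, the Grundy value of a sum of independent games is the XOR of the component values.
Combined value = 1 ⊕ 16 = 17.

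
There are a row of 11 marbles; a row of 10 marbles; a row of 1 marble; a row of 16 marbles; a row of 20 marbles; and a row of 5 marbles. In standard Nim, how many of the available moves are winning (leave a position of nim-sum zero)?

Bitwise XOR of the heap sizes:
  01011  (11)
  01010  (10)
  00001  (1)
  10000  (16)
  10100  (20)
  00101  (5)
  -----
  00001  (1)
The overall nim-sum is X = 1. A row of size p has a winning move iff p XOR X < p (reduce it to p XOR X).
  11: 11 XOR 1 = 10 < 11 — winning move (to 10).
  10: 10 XOR 1 = 11 ≥ 10 — no move.
  1: 1 XOR 1 = 0 < 1 — winning move (to 0).
  16: 16 XOR 1 = 17 ≥ 16 — no move.
  20: 20 XOR 1 = 21 ≥ 20 — no move.
  5: 5 XOR 1 = 4 < 5 — winning move (to 4).
That gives 3 winning moves.

3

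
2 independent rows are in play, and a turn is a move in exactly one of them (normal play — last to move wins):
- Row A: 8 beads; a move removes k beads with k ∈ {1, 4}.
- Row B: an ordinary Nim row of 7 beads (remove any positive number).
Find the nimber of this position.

For row A, compute g(0), g(1), … with moves {1, 4}:
g(0) = mex{} = 0
g(1) = mex{0} = 1
g(2) = mex{1} = 0
g(3) = mex{0} = 1
g(4) = mex{0,1} = 2
g(5) = mex{1,2} = 0
g(6) = mex{0} = 1
g(7) = mex{1} = 0
g(8) = mex{0,2} = 1
So g(8) = 1.
Row B is a plain Nim row of size 7, so its Grundy value is 7.
The value of a disjunctive sum is the nim-sum of the parts.
Combined value = 1 ⊕ 7 = 6.

6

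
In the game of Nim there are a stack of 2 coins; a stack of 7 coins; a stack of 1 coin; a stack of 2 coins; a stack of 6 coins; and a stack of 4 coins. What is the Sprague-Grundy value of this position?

Nim-sum: 2 ^ 7 ^ 1 ^ 2 ^ 6 ^ 4 = 4.

4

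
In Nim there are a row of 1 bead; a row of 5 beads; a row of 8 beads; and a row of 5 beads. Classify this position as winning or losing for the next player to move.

Compute the nim-sum pairwise:
1 XOR 5 = 4
4 XOR 8 = 12
12 XOR 5 = 9
The nim-sum is 9 ≠ 0, so this is an N-position: the player to move can win.

Winning position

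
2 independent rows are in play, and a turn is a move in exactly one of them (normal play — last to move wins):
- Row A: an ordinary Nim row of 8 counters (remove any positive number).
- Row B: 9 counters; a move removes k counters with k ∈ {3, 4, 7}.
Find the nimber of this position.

Row A is a plain Nim row of size 8, so its Grundy value is 8.
For row B, compute g(0), g(1), … with moves {3, 4, 7}:
g(0) = mex{} = 0
g(1) = mex{} = 0
g(2) = mex{} = 0
g(3) = mex{0} = 1
g(4) = mex{0} = 1
g(5) = mex{0} = 1
g(6) = mex{0,1} = 2
g(7) = mex{0,1} = 2
g(8) = mex{0,1} = 2
g(9) = mex{0,1,2} = 3
So g(9) = 3.
The value of a disjunctive sum is the nim-sum of the parts.
Combined value = 8 XOR 3 = 11.

11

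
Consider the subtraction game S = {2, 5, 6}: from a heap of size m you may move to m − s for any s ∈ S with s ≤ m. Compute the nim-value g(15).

0

Grundy values for subtraction set {2, 5, 6}:
k:     0  1  2  3  4  5  6  7  8  9 10 11 12 13 14 15
g(k):  0  0  1  1  0  2  1  3  0  2  1  0  0  1  1  0
So g(15) = 0.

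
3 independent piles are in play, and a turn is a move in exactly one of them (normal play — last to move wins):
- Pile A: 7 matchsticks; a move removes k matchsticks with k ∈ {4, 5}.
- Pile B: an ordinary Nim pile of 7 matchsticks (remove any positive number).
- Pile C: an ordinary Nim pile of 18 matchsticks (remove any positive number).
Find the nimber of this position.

Build the Grundy sequence for pile A with g(k) = mex{g(k−s) : s ∈ {4, 5}, s ≤ k}:
g(0) = mex{} = 0
g(1) = mex{} = 0
g(2) = mex{} = 0
g(3) = mex{} = 0
g(4) = mex{0} = 1
g(5) = mex{0} = 1
g(6) = mex{0} = 1
g(7) = mex{0} = 1
So g(7) = 1.
Pile B is a plain Nim pile of size 7, so its Grundy value is 7.
Pile C is a plain Nim pile of size 18, so its Grundy value is 18.
By the Sprague-Grundy theorem, the Grundy value of a sum of independent games is the XOR of the component values.
Combined value = 1 ⊕ 7 ⊕ 18 = 20.

20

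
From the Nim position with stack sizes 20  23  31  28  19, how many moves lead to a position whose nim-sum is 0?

5

Bitwise XOR of the heap sizes:
  10100  (20)
  10111  (23)
  11111  (31)
  11100  (28)
  10011  (19)
  -----
  10011  (19)
The overall nim-sum is X = 19. A stack of size p has a winning move iff p XOR X < p (reduce it to p XOR X).
  20: 20 XOR 19 = 7 < 20 — winning move (to 7).
  23: 23 XOR 19 = 4 < 23 — winning move (to 4).
  31: 31 XOR 19 = 12 < 31 — winning move (to 12).
  28: 28 XOR 19 = 15 < 28 — winning move (to 15).
  19: 19 XOR 19 = 0 < 19 — winning move (to 0).
That gives 5 winning moves.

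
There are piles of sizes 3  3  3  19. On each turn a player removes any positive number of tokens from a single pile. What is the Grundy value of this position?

16

Nim-sum: 3 ^ 3 ^ 3 ^ 19 = 16.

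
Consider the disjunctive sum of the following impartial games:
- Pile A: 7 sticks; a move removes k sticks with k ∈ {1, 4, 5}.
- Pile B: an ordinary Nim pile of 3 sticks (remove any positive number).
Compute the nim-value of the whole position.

0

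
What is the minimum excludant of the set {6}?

0 is not in the set, so the mex is 0.

0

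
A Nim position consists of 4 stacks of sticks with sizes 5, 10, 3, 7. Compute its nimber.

11

Compute the nim-sum pairwise:
5 ⊕ 10 = 15
15 ⊕ 3 = 12
12 ⊕ 7 = 11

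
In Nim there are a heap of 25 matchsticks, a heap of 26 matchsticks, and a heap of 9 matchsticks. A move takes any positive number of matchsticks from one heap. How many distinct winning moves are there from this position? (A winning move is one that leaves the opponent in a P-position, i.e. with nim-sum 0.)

3

Compute the nim-sum pairwise:
25 ^ 26 = 3
3 ^ 9 = 10
The overall nim-sum is X = 10. A heap of size p has a winning move iff p XOR X < p (reduce it to p XOR X).
  25: 25 XOR 10 = 19 < 25 — winning move (to 19).
  26: 26 XOR 10 = 16 < 26 — winning move (to 16).
  9: 9 XOR 10 = 3 < 9 — winning move (to 3).
That gives 3 winning moves.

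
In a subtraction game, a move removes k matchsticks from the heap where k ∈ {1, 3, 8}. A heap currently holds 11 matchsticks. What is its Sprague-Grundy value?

Compute g(0), g(1), … for moves {1, 3, 8}:
k:     0  1  2  3  4  5  6  7  8  9 10 11
g(k):  0  1  0  1  0  1  0  1  2  3  2  0
So g(11) = 0.

0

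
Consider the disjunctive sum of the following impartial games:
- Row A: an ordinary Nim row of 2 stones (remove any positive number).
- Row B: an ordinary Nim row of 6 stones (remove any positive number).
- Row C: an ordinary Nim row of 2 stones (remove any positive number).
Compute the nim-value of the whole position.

Row A is a plain Nim row of size 2, so its Grundy value is 2.
Row B is a plain Nim row of size 6, so its Grundy value is 6.
Row C is a plain Nim row of size 2, so its Grundy value is 2.
By the Sprague-Grundy theorem, the Grundy value of a sum of independent games is the XOR of the component values.
Combined value = 2 ⊕ 6 ⊕ 2 = 6.

6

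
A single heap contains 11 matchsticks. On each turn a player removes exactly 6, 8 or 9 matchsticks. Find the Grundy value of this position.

1

Grundy values for subtraction set {6, 8, 9}:
k:     0  1  2  3  4  5  6  7  8  9 10 11
g(k):  0  0  0  0  0  0  1  1  1  1  1  1
So g(11) = 1.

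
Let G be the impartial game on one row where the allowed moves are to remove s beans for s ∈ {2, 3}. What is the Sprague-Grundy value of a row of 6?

Grundy values for subtraction set {2, 3}:
g(0) = mex{} = 0
g(1) = mex{} = 0
g(2) = mex{0} = 1
g(3) = mex{0} = 1
g(4) = mex{0,1} = 2
g(5) = mex{1} = 0
g(6) = mex{1,2} = 0
So g(6) = 0.

0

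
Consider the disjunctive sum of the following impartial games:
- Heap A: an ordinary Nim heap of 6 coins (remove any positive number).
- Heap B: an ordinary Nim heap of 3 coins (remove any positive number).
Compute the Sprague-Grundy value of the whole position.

Heap A is a plain Nim heap of size 6, so its Grundy value is 6.
Heap B is a plain Nim heap of size 3, so its Grundy value is 3.
The value of a disjunctive sum is the nim-sum of the parts.
Combined value = 6 ⊕ 3 = 5.

5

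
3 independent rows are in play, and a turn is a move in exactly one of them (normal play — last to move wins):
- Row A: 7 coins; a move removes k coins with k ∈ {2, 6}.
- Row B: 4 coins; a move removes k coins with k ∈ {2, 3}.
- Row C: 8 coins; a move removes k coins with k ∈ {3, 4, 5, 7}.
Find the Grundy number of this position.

For row A, compute g(0), g(1), … with moves {2, 6}:
g(0) = mex{} = 0
g(1) = mex{} = 0
g(2) = mex{0} = 1
g(3) = mex{0} = 1
g(4) = mex{1} = 0
g(5) = mex{1} = 0
g(6) = mex{0} = 1
g(7) = mex{0} = 1
So g(7) = 1.
Grundy values for row B (subtraction set {2, 3}):
g(0) = mex{} = 0
g(1) = mex{} = 0
g(2) = mex{0} = 1
g(3) = mex{0} = 1
g(4) = mex{0,1} = 2
So g(4) = 2.
For row C, compute g(0), g(1), … with moves {3, 4, 5, 7}:
g(0) = mex{} = 0
g(1) = mex{} = 0
g(2) = mex{} = 0
g(3) = mex{0} = 1
g(4) = mex{0} = 1
g(5) = mex{0} = 1
g(6) = mex{0,1} = 2
g(7) = mex{0,1} = 2
g(8) = mex{0,1} = 2
So g(8) = 2.
The value of a disjunctive sum is the nim-sum of the parts.
Combined value = 1 ⊕ 2 ⊕ 2 = 1.

1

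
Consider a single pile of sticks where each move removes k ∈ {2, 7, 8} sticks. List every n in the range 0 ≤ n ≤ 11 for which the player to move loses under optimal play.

0, 1, 4, 5, 10

Build the Grundy sequence with g(k) = mex{g(k−s) : s ∈ {2, 7, 8}, s ≤ k}:
k:     0  1  2  3  4  5  6  7  8  9 10 11
g(k):  0  0  1  1  0  0  1  1  2  2  0  3
The P-positions (g = 0) in 0..11 are 0, 1, 4, 5, 10.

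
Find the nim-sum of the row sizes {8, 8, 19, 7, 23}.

3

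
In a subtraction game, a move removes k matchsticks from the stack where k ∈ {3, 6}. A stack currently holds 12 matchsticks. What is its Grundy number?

Build the Grundy sequence with g(k) = mex{g(k−s) : s ∈ {3, 6}, s ≤ k}:
g(0) = mex{} = 0
g(1) = mex{} = 0
g(2) = mex{} = 0
g(3) = mex{0} = 1
g(4) = mex{0} = 1
g(5) = mex{0} = 1
g(6) = mex{0,1} = 2
g(7) = mex{0,1} = 2
g(8) = mex{0,1} = 2
g(9) = mex{1,2} = 0
g(10) = mex{1,2} = 0
g(11) = mex{1,2} = 0
g(12) = mex{0,2} = 1
So g(12) = 1.

1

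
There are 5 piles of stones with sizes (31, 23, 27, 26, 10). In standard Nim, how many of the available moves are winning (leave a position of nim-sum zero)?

Nim-sum: 31 ⊕ 23 ⊕ 27 ⊕ 26 ⊕ 10 = 3.
The overall nim-sum is X = 3. A pile of size p has a winning move iff p XOR X < p (reduce it to p XOR X).
  31: 31 XOR 3 = 28 < 31 — winning move (to 28).
  23: 23 XOR 3 = 20 < 23 — winning move (to 20).
  27: 27 XOR 3 = 24 < 27 — winning move (to 24).
  26: 26 XOR 3 = 25 < 26 — winning move (to 25).
  10: 10 XOR 3 = 9 < 10 — winning move (to 9).
That gives 5 winning moves.

5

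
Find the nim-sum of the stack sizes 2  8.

Compute the nim-sum pairwise:
2 XOR 8 = 10

10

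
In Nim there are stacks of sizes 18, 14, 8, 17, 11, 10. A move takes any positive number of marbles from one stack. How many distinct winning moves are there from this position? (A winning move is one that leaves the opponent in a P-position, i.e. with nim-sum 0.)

Nim-sum: 18 ⊕ 14 ⊕ 8 ⊕ 17 ⊕ 11 ⊕ 10 = 4.
The overall nim-sum is X = 4. A stack of size p has a winning move iff p XOR X < p (reduce it to p XOR X).
  18: 18 XOR 4 = 22 ≥ 18 — no move.
  14: 14 XOR 4 = 10 < 14 — winning move (to 10).
  8: 8 XOR 4 = 12 ≥ 8 — no move.
  17: 17 XOR 4 = 21 ≥ 17 — no move.
  11: 11 XOR 4 = 15 ≥ 11 — no move.
  10: 10 XOR 4 = 14 ≥ 10 — no move.
That gives 1 winning move.

1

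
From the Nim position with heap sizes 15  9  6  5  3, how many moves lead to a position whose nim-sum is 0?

3

Write each in binary and XOR column by column:
  1111  (15)
  1001  (9)
  0110  (6)
  0101  (5)
  0011  (3)
  ----
  0110  (6)
The overall nim-sum is X = 6. A heap of size p has a winning move iff p XOR X < p (reduce it to p XOR X).
  15: 15 XOR 6 = 9 < 15 — winning move (to 9).
  9: 9 XOR 6 = 15 ≥ 9 — no move.
  6: 6 XOR 6 = 0 < 6 — winning move (to 0).
  5: 5 XOR 6 = 3 < 5 — winning move (to 3).
  3: 3 XOR 6 = 5 ≥ 3 — no move.
That gives 3 winning moves.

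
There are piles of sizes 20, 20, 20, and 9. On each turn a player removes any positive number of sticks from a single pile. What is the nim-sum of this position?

29

Nim-sum: 20 XOR 20 XOR 20 XOR 9 = 29.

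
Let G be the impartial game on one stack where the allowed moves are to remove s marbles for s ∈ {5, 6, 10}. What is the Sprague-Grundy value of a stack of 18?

Grundy values for subtraction set {5, 6, 10}:
k:     0  1  2  3  4  5  6  7  8  9 10 11 12 13 14 15 16 17 18
g(k):  0  0  0  0  0  1  1  1  1  1  2  2  2  2  2  0  0  0  0
So g(18) = 0.

0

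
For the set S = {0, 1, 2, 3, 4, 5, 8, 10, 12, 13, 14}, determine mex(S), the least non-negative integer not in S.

6

The values 0, 1, 2, 3, 4, 5 are all present; 6 is the first non-negative integer missing from the set.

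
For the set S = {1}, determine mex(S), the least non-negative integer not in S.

0

0 is not in the set, so the mex is 0.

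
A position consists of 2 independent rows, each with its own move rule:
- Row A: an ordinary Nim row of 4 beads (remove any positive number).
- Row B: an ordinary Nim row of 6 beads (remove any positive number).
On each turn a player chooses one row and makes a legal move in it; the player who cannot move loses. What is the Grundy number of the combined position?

2

Row A is a plain Nim row of size 4, so its Grundy value is 4.
Row B is a plain Nim row of size 6, so its Grundy value is 6.
By the Sprague-Grundy theorem, the Grundy value of a sum of independent games is the XOR of the component values.
Combined value = 4 ⊕ 6 = 2.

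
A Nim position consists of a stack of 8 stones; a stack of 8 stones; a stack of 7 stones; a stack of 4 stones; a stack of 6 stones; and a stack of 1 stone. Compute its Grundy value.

4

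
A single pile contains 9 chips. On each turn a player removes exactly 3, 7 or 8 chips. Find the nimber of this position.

Grundy values for subtraction set {3, 7, 8}:
g(0) = mex{} = 0
g(1) = mex{} = 0
g(2) = mex{} = 0
g(3) = mex{0} = 1
g(4) = mex{0} = 1
g(5) = mex{0} = 1
g(6) = mex{1} = 0
g(7) = mex{0,1} = 2
g(8) = mex{0,1} = 2
g(9) = mex{0} = 1
So g(9) = 1.

1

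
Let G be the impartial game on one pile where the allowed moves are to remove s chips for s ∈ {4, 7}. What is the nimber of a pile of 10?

Build the Grundy sequence with g(k) = mex{g(k−s) : s ∈ {4, 7}, s ≤ k}:
g(0) = mex{} = 0
g(1) = mex{} = 0
g(2) = mex{} = 0
g(3) = mex{} = 0
g(4) = mex{0} = 1
g(5) = mex{0} = 1
g(6) = mex{0} = 1
g(7) = mex{0} = 1
g(8) = mex{0,1} = 2
g(9) = mex{0,1} = 2
g(10) = mex{0,1} = 2
So g(10) = 2.

2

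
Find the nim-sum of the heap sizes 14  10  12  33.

41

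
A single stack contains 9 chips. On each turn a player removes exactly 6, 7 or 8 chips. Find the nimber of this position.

1

Build the Grundy sequence with g(k) = mex{g(k−s) : s ∈ {6, 7, 8}, s ≤ k}:
k:     0  1  2  3  4  5  6  7  8  9
g(k):  0  0  0  0  0  0  1  1  1  1
So g(9) = 1.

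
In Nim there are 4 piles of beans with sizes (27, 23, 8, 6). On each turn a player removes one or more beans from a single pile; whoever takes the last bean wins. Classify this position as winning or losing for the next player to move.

Winning position

Compute the nim-sum pairwise:
27 ^ 23 = 12
12 ^ 8 = 4
4 ^ 6 = 2
The nim-sum is 2 ≠ 0, so this is an N-position: the player to move can win.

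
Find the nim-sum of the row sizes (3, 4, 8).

Nim-sum: 3 ⊕ 4 ⊕ 8 = 15.

15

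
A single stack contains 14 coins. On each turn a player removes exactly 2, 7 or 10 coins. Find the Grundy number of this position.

3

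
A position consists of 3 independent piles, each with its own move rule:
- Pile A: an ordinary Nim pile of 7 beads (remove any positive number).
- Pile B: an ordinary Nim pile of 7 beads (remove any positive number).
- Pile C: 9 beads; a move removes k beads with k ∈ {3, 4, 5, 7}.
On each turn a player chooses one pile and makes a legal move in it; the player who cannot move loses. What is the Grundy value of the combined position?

3

Pile A is a plain Nim pile of size 7, so its Grundy value is 7.
Pile B is a plain Nim pile of size 7, so its Grundy value is 7.
Grundy values for pile C (subtraction set {3, 4, 5, 7}):
k:     0  1  2  3  4  5  6  7  8  9
g(k):  0  0  0  1  1  1  2  2  2  3
So g(9) = 3.
By the Sprague-Grundy theorem, the Grundy value of a sum of independent games is the XOR of the component values.
Combined value = 7 ⊕ 7 ⊕ 3 = 3.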